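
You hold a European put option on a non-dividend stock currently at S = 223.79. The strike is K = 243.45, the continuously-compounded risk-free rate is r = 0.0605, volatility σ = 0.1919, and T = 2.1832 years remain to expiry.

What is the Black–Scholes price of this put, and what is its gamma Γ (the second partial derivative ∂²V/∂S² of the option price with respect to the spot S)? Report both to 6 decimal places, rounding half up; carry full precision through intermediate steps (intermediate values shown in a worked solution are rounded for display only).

price = 19.757094
Γ = 0.005991

σ√T = 0.1919·√2.1832 = 0.283545
d₁ = (ln(S/K) + (r+σ²/2)T) / (σ√T) = (ln(223.79/243.45) + (0.0605+0.1919²/2)·2.1832) / 0.283545 = (-0.084203 + 0.172282) / 0.283545 = 0.310635
d₂ = d₁ − σ√T = 0.310635 − 0.283545 = 0.027090
e^{−rT} = e^{−0.0605·2.1832} = 0.876268
N(−d₁) = 0.378039,  N(−d₂) = 0.489194
Put price V = K·e^{−rT}·N(−d₂) − S·N(−d₁) = 104.358450 − 84.601356 = 19.757094
φ(d₁) = (1/√(2π))·e^{−d₁²/2} = 0.380151
Γ = φ(d₁) / (S·σ·√T) = 0.005991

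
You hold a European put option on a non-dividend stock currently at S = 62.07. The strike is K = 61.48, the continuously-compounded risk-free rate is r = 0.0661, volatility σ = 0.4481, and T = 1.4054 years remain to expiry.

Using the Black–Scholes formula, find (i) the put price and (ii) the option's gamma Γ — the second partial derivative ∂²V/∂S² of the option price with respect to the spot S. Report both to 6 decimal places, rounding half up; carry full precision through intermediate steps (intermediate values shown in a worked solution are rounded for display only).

price = 9.569909
Γ = 0.010892

σ√T = 0.4481·√1.4054 = 0.531221
d₁ = (ln(S/K) + (r+σ²/2)T) / (σ√T) = (ln(62.07/61.48) + (0.0661+0.4481²/2)·1.4054) / 0.531221 = (0.009551 + 0.233995) / 0.531221 = 0.458464
d₂ = d₁ − σ√T = 0.458464 − 0.531221 = -0.072757
e^{−rT} = e^{−0.0661·1.4054} = 0.911287
N(−d₁) = 0.323310,  N(−d₂) = 0.529000
Put price V = K·e^{−rT}·N(−d₂) − S·N(−d₁) = 29.637736 − 20.067827 = 9.569909
φ(d₁) = (1/√(2π))·e^{−d₁²/2} = 0.359144
Γ = φ(d₁) / (S·σ·√T) = 0.010892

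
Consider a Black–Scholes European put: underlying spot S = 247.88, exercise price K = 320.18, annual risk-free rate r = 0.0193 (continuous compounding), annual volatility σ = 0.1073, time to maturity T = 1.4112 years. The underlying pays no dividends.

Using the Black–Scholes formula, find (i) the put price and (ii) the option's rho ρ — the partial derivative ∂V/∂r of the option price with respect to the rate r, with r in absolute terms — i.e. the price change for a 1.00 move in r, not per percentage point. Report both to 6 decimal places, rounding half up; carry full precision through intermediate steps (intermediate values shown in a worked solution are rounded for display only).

σ√T = 0.1073·√1.4112 = 0.127466
d₁ = (ln(S/K) + (r+σ²/2)T) / (σ√T) = (ln(247.88/320.18) + (0.0193+0.1073²/2)·1.4112) / 0.127466 = (-0.255939 + 0.035360) / 0.127466 = -1.730491
d₂ = d₁ − σ√T = -1.730491 − 0.127466 = -1.857957
e^{−rT} = e^{−0.0193·1.4112} = 0.973131
N(−d₁) = 0.958229,  N(−d₂) = 0.968412
Put price V = K·e^{−rT}·N(−d₂) − S·N(−d₁) = 301.735255 − 237.525741 = 64.209514
ρ = −K·T·e^{−rT}·N(−d₂) = -425.808792

price = 64.209514
ρ = -425.808792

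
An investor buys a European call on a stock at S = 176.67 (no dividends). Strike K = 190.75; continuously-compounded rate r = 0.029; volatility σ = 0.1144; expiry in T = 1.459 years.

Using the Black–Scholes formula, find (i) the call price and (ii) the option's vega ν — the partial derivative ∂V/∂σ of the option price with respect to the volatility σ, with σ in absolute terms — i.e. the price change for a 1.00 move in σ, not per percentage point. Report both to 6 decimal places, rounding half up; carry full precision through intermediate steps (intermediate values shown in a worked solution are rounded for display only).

σ√T = 0.1144·√1.459 = 0.138183
d₁ = (ln(S/K) + (r+σ²/2)T) / (σ√T) = (ln(176.67/190.75) + (0.029+0.1144²/2)·1.459) / 0.138183 = (-0.076680 + 0.051858) / 0.138183 = -0.179631
d₂ = d₁ − σ√T = -0.179631 − 0.138183 = -0.317813
e^{−rT} = e^{−0.029·1.459} = 0.958572
N(d₁) = 0.428721,  N(d₂) = 0.375313
Call price V = S·N(d₁) − K·e^{−rT}·N(d₂) = 75.742183 − 68.625102 = 7.117082
φ(d₁) = (1/√(2π))·e^{−d₁²/2} = 0.392558
ν = S·φ(d₁)·√T = 83.771017

price = 7.117082
ν = 83.771017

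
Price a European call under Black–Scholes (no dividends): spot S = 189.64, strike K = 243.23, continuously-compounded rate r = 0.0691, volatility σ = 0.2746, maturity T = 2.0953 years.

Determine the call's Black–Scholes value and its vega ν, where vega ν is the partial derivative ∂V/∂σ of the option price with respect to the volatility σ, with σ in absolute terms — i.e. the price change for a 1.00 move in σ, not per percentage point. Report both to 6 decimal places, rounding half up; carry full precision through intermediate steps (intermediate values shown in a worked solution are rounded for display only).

σ√T = 0.2746·√2.0953 = 0.397488
d₁ = (ln(S/K) + (r+σ²/2)T) / (σ√T) = (ln(189.64/243.23) + (0.0691+0.2746²/2)·2.0953) / 0.397488 = (-0.248880 + 0.223783) / 0.397488 = -0.063138
d₂ = d₁ − σ√T = -0.063138 − 0.397488 = -0.460625
e^{−rT} = e^{−0.0691·2.0953} = 0.865208
N(d₁) = 0.474828,  N(d₂) = 0.322534
Call price V = S·N(d₁) − K·e^{−rT}·N(d₂) = 90.046452 − 67.875455 = 22.170997
φ(d₁) = (1/√(2π))·e^{−d₁²/2} = 0.398148
ν = S·φ(d₁)·√T = 109.294293

price = 22.170997
ν = 109.294293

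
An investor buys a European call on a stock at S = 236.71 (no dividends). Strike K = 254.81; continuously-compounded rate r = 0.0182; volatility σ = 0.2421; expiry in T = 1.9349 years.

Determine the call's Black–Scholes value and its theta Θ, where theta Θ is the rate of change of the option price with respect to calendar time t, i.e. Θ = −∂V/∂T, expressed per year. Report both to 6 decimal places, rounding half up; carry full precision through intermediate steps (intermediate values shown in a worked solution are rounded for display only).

price = 27.839547
Θ = -9.946295

σ√T = 0.2421·√1.9349 = 0.336763
d₁ = (ln(S/K) + (r+σ²/2)T) / (σ√T) = (ln(236.71/254.81) + (0.0182+0.2421²/2)·1.9349) / 0.336763 = (-0.073682 + 0.091920) / 0.336763 = 0.054155
d₂ = d₁ − σ√T = 0.054155 − 0.336763 = -0.282608
e^{−rT} = e^{−0.0182·1.9349} = 0.965398
N(d₁) = 0.521594,  N(d₂) = 0.388739
Call price V = S·N(d₁) − K·e^{−rT}·N(d₂) = 123.466544 − 95.626997 = 27.839547
φ(d₁) = (1/√(2π))·e^{−d₁²/2} = 0.398358
Θ = −S·φ(d₁)·σ/(2√T) − r·K·e^{−rT}·N(d₂) = −8.205884 − 1.740411 = -9.946295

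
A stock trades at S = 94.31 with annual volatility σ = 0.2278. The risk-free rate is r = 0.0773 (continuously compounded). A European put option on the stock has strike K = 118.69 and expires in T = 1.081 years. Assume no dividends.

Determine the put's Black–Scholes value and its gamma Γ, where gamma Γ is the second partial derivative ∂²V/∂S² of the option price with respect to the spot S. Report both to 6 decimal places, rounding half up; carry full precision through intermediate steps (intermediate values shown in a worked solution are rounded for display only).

σ√T = 0.2278·√1.081 = 0.236846
d₁ = (ln(S/K) + (r+σ²/2)T) / (σ√T) = (ln(94.31/118.69) + (0.0773+0.2278²/2)·1.081) / 0.236846 = (-0.229928 + 0.111609) / 0.236846 = -0.499558
d₂ = d₁ − σ√T = -0.499558 − 0.236846 = -0.736404
e^{−rT} = e^{−0.0773·1.081} = 0.919835
N(−d₁) = 0.691307,  N(−d₂) = 0.769258
Put price V = K·e^{−rT}·N(−d₂) − S·N(−d₁) = 83.983841 − 65.197146 = 18.786695
φ(d₁) = (1/√(2π))·e^{−d₁²/2} = 0.352143
Γ = φ(d₁) / (S·σ·√T) = 0.015765

price = 18.786695
Γ = 0.015765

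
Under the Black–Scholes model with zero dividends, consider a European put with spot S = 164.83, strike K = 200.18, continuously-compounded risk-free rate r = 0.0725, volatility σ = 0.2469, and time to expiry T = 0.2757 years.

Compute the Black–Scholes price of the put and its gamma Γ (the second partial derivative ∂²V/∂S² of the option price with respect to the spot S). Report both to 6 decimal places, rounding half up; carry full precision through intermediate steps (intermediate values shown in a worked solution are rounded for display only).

price = 32.351768
Γ = 0.008232

σ√T = 0.2469·√0.2757 = 0.129640
d₁ = (ln(S/K) + (r+σ²/2)T) / (σ√T) = (ln(164.83/200.18) + (0.0725+0.2469²/2)·0.2757) / 0.129640 = (-0.194302 + 0.028392) / 0.129640 = -1.279780
d₂ = d₁ − σ√T = -1.279780 − 0.129640 = -1.409420
e^{−rT} = e^{−0.0725·0.2757} = 0.980210
N(−d₁) = 0.899689,  N(−d₂) = 0.920644
Put price V = K·e^{−rT}·N(−d₂) − S·N(−d₁) = 180.647450 − 148.295681 = 32.351768
φ(d₁) = (1/√(2π))·e^{−d₁²/2} = 0.175897
Γ = φ(d₁) / (S·σ·√T) = 0.008232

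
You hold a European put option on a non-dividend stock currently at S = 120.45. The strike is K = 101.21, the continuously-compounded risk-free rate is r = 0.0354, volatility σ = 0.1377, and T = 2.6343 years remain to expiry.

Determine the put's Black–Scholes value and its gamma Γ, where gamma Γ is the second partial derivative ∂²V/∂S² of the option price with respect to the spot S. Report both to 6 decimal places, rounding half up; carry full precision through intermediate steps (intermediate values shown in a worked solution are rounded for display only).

σ√T = 0.1377·√2.6343 = 0.223494
d₁ = (ln(S/K) + (r+σ²/2)T) / (σ√T) = (ln(120.45/101.21) + (0.0354+0.1377²/2)·2.6343) / 0.223494 = (0.174037 + 0.118229) / 0.223494 = 1.307712
d₂ = d₁ − σ√T = 1.307712 − 0.223494 = 1.084218
e^{−rT} = e^{−0.0354·2.6343} = 0.910962
N(−d₁) = 0.095486,  N(−d₂) = 0.139134
Put price V = K·e^{−rT}·N(−d₂) − S·N(−d₁) = 12.827954 − 11.501229 = 1.326725
φ(d₁) = (1/√(2π))·e^{−d₁²/2} = 0.169654
Γ = φ(d₁) / (S·σ·√T) = 0.006302

price = 1.326725
Γ = 0.006302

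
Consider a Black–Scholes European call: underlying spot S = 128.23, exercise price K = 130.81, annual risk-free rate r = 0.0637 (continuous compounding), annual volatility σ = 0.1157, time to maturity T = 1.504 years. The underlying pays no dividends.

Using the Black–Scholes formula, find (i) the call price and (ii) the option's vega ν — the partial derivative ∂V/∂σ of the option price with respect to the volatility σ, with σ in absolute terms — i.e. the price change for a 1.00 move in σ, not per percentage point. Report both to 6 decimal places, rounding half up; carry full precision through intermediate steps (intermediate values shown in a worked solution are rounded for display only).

σ√T = 0.1157·√1.504 = 0.141892
d₁ = (ln(S/K) + (r+σ²/2)T) / (σ√T) = (ln(128.23/130.81) + (0.0637+0.1157²/2)·1.504) / 0.141892 = (-0.019920 + 0.105871) / 0.141892 = 0.605751
d₂ = d₁ − σ√T = 0.605751 − 0.141892 = 0.463859
e^{−rT} = e^{−0.0637·1.504} = 0.908641
N(d₁) = 0.727660,  N(d₂) = 0.678626
Call price V = S·N(d₁) − K·e^{−rT}·N(d₂) = 93.307829 − 80.661021 = 12.646808
φ(d₁) = (1/√(2π))·e^{−d₁²/2} = 0.332071
ν = S·φ(d₁)·√T = 52.220965

price = 12.646808
ν = 52.220965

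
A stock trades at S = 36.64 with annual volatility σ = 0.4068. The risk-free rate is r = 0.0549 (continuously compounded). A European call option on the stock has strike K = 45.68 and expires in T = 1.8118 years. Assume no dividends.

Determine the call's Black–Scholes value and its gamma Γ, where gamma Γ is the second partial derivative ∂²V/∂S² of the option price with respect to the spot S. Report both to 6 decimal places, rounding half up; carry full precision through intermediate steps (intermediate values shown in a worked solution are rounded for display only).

σ√T = 0.4068·√1.8118 = 0.547565
d₁ = (ln(S/K) + (r+σ²/2)T) / (σ√T) = (ln(36.64/45.68) + (0.0549+0.4068²/2)·1.8118) / 0.547565 = (-0.220520 + 0.249382) / 0.547565 = 0.052709
d₂ = d₁ − σ√T = 0.052709 − 0.547565 = -0.494856
e^{−rT} = e^{−0.0549·1.8118} = 0.905319
N(d₁) = 0.521018,  N(d₂) = 0.310351
Call price V = S·N(d₁) − K·e^{−rT}·N(d₂) = 19.090108 − 12.834550 = 6.255558
φ(d₁) = (1/√(2π))·e^{−d₁²/2} = 0.398388
Γ = φ(d₁) / (S·σ·√T) = 0.019857

price = 6.255558
Γ = 0.019857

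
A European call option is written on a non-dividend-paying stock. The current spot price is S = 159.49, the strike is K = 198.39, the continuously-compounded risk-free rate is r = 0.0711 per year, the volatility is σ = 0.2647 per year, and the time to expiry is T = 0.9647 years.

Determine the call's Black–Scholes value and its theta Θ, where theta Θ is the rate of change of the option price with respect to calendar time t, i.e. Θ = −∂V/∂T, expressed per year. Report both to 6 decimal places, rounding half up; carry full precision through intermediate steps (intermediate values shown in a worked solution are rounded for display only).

price = 7.805116
Θ = -10.926794

σ√T = 0.2647·√0.9647 = 0.259986
d₁ = (ln(S/K) + (r+σ²/2)T) / (σ√T) = (ln(159.49/198.39) + (0.0711+0.2647²/2)·0.9647) / 0.259986 = (-0.218254 + 0.102387) / 0.259986 = -0.445666
d₂ = d₁ − σ√T = -0.445666 − 0.259986 = -0.705652
e^{−rT} = e^{−0.0711·0.9647} = 0.933709
N(d₁) = 0.327919,  N(d₂) = 0.240202
Call price V = S·N(d₁) − K·e^{−rT}·N(d₂) = 52.299829 − 44.494713 = 7.805116
φ(d₁) = (1/√(2π))·e^{−d₁²/2} = 0.361227
Θ = −S·φ(d₁)·σ/(2√T) − r·K·e^{−rT}·N(d₂) = −7.763220 − 3.163574 = -10.926794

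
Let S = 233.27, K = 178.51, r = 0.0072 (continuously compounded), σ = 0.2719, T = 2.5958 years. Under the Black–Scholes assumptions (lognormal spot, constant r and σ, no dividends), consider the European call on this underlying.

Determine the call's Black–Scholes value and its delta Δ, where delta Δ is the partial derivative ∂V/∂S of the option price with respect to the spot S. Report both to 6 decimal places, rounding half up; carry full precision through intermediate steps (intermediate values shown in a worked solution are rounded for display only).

price = 71.567576
Δ = 0.808518

σ√T = 0.2719·√2.5958 = 0.438071
d₁ = (ln(S/K) + (r+σ²/2)T) / (σ√T) = (ln(233.27/178.51) + (0.0072+0.2719²/2)·2.5958) / 0.438071 = (0.267552 + 0.114643) / 0.438071 = 0.872449
d₂ = d₁ − σ√T = 0.872449 − 0.438071 = 0.434378
e^{−rT} = e^{−0.0072·2.5958} = 0.981484
N(d₁) = 0.808518,  N(d₂) = 0.667993
Call price V = S·N(d₁) − K·e^{−rT}·N(d₂) = 188.603065 − 117.035489 = 71.567576
Δ = N(d₁) = 0.808518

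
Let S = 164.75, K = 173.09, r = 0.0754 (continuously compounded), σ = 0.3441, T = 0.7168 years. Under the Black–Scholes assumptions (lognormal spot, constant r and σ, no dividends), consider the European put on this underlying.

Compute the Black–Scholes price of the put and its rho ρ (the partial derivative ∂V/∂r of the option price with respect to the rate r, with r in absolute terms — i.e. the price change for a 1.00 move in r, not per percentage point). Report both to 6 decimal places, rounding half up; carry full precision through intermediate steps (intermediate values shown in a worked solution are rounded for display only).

σ√T = 0.3441·√0.7168 = 0.291329
d₁ = (ln(S/K) + (r+σ²/2)T) / (σ√T) = (ln(164.75/173.09) + (0.0754+0.3441²/2)·0.7168) / 0.291329 = (-0.049383 + 0.096483) / 0.291329 = 0.161675
d₂ = d₁ − σ√T = 0.161675 − 0.291329 = -0.129654
e^{−rT} = e^{−0.0754·0.7168} = 0.947388
N(−d₁) = 0.435781,  N(−d₂) = 0.551580
Put price V = K·e^{−rT}·N(−d₂) − S·N(−d₁) = 90.449954 − 71.794930 = 18.655023
ρ = −K·T·e^{−rT}·N(−d₂) = -64.834527

price = 18.655023
ρ = -64.834527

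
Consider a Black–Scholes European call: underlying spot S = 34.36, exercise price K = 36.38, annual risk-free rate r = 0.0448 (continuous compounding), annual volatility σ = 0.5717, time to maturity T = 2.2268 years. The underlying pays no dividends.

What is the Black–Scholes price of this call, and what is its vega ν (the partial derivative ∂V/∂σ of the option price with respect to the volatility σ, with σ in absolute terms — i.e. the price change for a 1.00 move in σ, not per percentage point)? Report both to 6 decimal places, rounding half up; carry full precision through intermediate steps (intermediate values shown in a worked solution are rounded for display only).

σ√T = 0.5717·√2.2268 = 0.853117
d₁ = (ln(S/K) + (r+σ²/2)T) / (σ√T) = (ln(34.36/36.38) + (0.0448+0.5717²/2)·2.2268) / 0.853117 = (-0.057126 + 0.463665) / 0.853117 = 0.476534
d₂ = d₁ − σ√T = 0.476534 − 0.853117 = -0.376584
e^{−rT} = e^{−0.0448·2.2268} = 0.905054
N(d₁) = 0.683153,  N(d₂) = 0.353242
Call price V = S·N(d₁) − K·e^{−rT}·N(d₂) = 23.473134 − 11.630782 = 11.842351
φ(d₁) = (1/√(2π))·e^{−d₁²/2} = 0.356122
ν = S·φ(d₁)·√T = 18.259676

price = 11.842351
ν = 18.259676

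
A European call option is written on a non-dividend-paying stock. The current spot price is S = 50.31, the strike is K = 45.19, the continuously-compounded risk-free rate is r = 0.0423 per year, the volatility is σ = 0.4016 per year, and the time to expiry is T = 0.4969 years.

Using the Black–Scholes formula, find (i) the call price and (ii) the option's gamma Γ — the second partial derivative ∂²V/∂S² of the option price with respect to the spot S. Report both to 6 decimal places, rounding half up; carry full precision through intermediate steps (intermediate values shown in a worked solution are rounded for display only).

price = 8.885159
Γ = 0.023468

σ√T = 0.4016·√0.4969 = 0.283092
d₁ = (ln(S/K) + (r+σ²/2)T) / (σ√T) = (ln(50.31/45.19) + (0.0423+0.4016²/2)·0.4969) / 0.283092 = (0.107328 + 0.061090) / 0.283092 = 0.594921
d₂ = d₁ − σ√T = 0.594921 − 0.283092 = 0.311828
e^{−rT} = e^{−0.0423·0.4969} = 0.979200
N(d₁) = 0.724052,  N(d₂) = 0.622415
Call price V = S·N(d₁) − K·e^{−rT}·N(d₂) = 36.427046 − 27.541887 = 8.885159
φ(d₁) = (1/√(2π))·e^{−d₁²/2} = 0.334237
Γ = φ(d₁) / (S·σ·√T) = 0.023468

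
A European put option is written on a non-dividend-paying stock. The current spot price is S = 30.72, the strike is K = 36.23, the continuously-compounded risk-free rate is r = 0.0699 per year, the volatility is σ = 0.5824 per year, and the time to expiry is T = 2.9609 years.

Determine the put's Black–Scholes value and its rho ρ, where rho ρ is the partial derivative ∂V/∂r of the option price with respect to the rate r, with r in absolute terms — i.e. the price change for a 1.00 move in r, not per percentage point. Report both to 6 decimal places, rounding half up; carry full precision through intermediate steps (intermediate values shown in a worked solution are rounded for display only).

σ√T = 0.5824·√2.9609 = 1.002151
d₁ = (ln(S/K) + (r+σ²/2)T) / (σ√T) = (ln(30.72/36.23) + (0.0699+0.5824²/2)·2.9609) / 1.002151 = (-0.164974 + 0.709120) / 1.002151 = 0.542979
d₂ = d₁ − σ√T = 0.542979 − 1.002151 = -0.459172
e^{−rT} = e^{−0.0699·2.9609} = 0.813047
N(−d₁) = 0.293572,  N(−d₂) = 0.676945
Put price V = K·e^{−rT}·N(−d₂) − S·N(−d₁) = 19.940545 − 9.018538 = 10.922006
ρ = −K·T·e^{−rT}·N(−d₂) = -59.041959

price = 10.922006
ρ = -59.041959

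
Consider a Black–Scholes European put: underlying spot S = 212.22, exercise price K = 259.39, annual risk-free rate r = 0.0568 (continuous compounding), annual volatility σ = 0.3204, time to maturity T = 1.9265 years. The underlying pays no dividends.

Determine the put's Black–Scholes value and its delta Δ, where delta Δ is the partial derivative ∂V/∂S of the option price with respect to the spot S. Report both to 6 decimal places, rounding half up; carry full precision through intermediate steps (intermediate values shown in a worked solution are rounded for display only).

price = 50.076659
Δ = -0.493183

σ√T = 0.3204·√1.9265 = 0.444710
d₁ = (ln(S/K) + (r+σ²/2)T) / (σ√T) = (ln(212.22/259.39) + (0.0568+0.3204²/2)·1.9265) / 0.444710 = (-0.200709 + 0.208309) / 0.444710 = 0.017089
d₂ = d₁ − σ√T = 0.017089 − 0.444710 = -0.427621
e^{−rT} = e^{−0.0568·1.9265} = 0.896349
N(−d₁) = 0.493183,  N(−d₂) = 0.665537
Put price V = K·e^{−rT}·N(−d₂) − S·N(−d₁) = 154.739943 − 104.663285 = 50.076659
Δ = −N(−d₁) = -0.493183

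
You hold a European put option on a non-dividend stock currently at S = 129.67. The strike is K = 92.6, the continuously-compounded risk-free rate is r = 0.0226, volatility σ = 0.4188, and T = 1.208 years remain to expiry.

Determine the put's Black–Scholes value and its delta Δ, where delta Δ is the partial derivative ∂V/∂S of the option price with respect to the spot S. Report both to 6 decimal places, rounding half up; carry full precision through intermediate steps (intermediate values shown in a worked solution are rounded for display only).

price = 5.984741
Δ = -0.153639

σ√T = 0.4188·√1.208 = 0.460299
d₁ = (ln(S/K) + (r+σ²/2)T) / (σ√T) = (ln(129.67/92.6) + (0.0226+0.4188²/2)·1.208) / 0.460299 = (0.336704 + 0.133238) / 0.460299 = 1.020949
d₂ = d₁ − σ√T = 1.020949 − 0.460299 = 0.560650
e^{−rT} = e^{−0.0226·1.208} = 0.973068
N(−d₁) = 0.153639,  N(−d₂) = 0.287518
Put price V = K·e^{−rT}·N(−d₂) − S·N(−d₁) = 25.907140 − 19.922399 = 5.984741
Δ = −N(−d₁) = -0.153639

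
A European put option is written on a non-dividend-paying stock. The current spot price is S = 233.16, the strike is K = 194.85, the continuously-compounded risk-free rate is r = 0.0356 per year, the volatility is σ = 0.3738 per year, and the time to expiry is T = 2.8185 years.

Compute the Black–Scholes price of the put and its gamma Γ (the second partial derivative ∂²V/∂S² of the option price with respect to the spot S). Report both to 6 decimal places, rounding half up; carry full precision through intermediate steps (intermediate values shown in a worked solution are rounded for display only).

σ√T = 0.3738·√2.8185 = 0.627550
d₁ = (ln(S/K) + (r+σ²/2)T) / (σ√T) = (ln(233.16/194.85) + (0.0356+0.3738²/2)·2.8185) / 0.627550 = (0.179495 + 0.297248) / 0.627550 = 0.759689
d₂ = d₁ − σ√T = 0.759689 − 0.627550 = 0.132139
e^{−rT} = e^{−0.0356·2.8185} = 0.904531
N(−d₁) = 0.223720,  N(−d₂) = 0.447437
Put price V = K·e^{−rT}·N(−d₂) − S·N(−d₁) = 78.859836 − 52.162597 = 26.697239
φ(d₁) = (1/√(2π))·e^{−d₁²/2} = 0.298943
Γ = φ(d₁) / (S·σ·√T) = 0.002043

price = 26.697239
Γ = 0.002043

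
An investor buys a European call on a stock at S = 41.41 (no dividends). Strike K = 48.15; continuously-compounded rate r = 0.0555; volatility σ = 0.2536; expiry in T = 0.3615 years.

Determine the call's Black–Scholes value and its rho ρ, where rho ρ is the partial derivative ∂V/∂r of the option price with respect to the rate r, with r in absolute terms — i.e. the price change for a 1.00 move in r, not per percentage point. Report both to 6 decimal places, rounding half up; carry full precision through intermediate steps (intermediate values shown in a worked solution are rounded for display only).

σ√T = 0.2536·√0.3615 = 0.152477
d₁ = (ln(S/K) + (r+σ²/2)T) / (σ√T) = (ln(41.41/48.15) + (0.0555+0.2536²/2)·0.3615) / 0.152477 = (-0.150799 + 0.031688) / 0.152477 = -0.781175
d₂ = d₁ − σ√T = -0.781175 − 0.152477 = -0.933651
e^{−rT} = e^{−0.0555·0.3615} = 0.980137
N(d₁) = 0.217350,  N(d₂) = 0.175242
Call price V = S·N(d₁) − K·e^{−rT}·N(d₂) = 9.000458 − 8.270291 = 0.730167
ρ = K·T·e^{−rT}·N(d₂) = 2.989710

price = 0.730167
ρ = 2.989710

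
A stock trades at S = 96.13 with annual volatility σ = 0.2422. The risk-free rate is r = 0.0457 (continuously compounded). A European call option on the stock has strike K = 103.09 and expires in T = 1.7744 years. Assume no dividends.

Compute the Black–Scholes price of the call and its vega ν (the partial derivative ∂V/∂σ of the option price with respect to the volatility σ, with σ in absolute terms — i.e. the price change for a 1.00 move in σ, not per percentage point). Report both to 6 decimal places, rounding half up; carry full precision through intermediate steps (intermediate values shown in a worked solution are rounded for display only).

price = 12.792948
ν = 50.113335

σ√T = 0.2422·√1.7744 = 0.322626
d₁ = (ln(S/K) + (r+σ²/2)T) / (σ√T) = (ln(96.13/103.09) + (0.0457+0.2422²/2)·1.7744) / 0.322626 = (-0.069901 + 0.133134) / 0.322626 = 0.195995
d₂ = d₁ − σ√T = 0.195995 − 0.322626 = -0.126632
e^{−rT} = e^{−0.0457·1.7744} = 0.922111
N(d₁) = 0.577693,  N(d₂) = 0.449616
Call price V = S·N(d₁) − K·e^{−rT}·N(d₂) = 55.533609 − 42.740661 = 12.792948
φ(d₁) = (1/√(2π))·e^{−d₁²/2} = 0.391353
ν = S·φ(d₁)·√T = 50.113335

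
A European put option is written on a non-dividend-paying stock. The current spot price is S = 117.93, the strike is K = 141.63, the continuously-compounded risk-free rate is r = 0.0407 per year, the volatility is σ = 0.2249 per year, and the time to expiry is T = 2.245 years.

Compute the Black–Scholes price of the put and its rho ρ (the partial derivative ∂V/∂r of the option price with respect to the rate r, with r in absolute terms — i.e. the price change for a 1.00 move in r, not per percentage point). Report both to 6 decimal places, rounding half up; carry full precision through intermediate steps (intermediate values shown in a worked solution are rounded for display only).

price = 22.806572
ρ = -194.521379

σ√T = 0.2249·√2.245 = 0.336975
d₁ = (ln(S/K) + (r+σ²/2)T) / (σ√T) = (ln(117.93/141.63) + (0.0407+0.2249²/2)·2.245) / 0.336975 = (-0.183127 + 0.148148) / 0.336975 = -0.103804
d₂ = d₁ − σ√T = -0.103804 − 0.336975 = -0.440779
e^{−rT} = e^{−0.0407·2.245} = 0.912679
N(−d₁) = 0.541337,  N(−d₂) = 0.670313
Put price V = K·e^{−rT}·N(−d₂) − S·N(−d₁) = 86.646494 − 63.839922 = 22.806572
ρ = −K·T·e^{−rT}·N(−d₂) = -194.521379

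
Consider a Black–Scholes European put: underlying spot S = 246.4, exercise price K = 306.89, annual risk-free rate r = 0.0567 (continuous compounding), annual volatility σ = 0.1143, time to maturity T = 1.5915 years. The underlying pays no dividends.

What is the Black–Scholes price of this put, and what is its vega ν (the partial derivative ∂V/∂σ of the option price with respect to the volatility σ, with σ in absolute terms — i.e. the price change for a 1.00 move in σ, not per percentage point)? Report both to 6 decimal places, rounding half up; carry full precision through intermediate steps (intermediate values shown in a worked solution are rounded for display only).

price = 37.833359
ν = 88.269658

σ√T = 0.1143·√1.5915 = 0.144195
d₁ = (ln(S/K) + (r+σ²/2)T) / (σ√T) = (ln(246.4/306.89) + (0.0567+0.1143²/2)·1.5915) / 0.144195 = (-0.219533 + 0.100634) / 0.144195 = -0.824572
d₂ = d₁ − σ√T = -0.824572 − 0.144195 = -0.968767
e^{−rT} = e^{−0.0567·1.5915} = 0.913714
N(−d₁) = 0.795193,  N(−d₂) = 0.833669
Put price V = K·e^{−rT}·N(−d₂) − S·N(−d₁) = 233.768859 − 195.935501 = 37.833359
φ(d₁) = (1/√(2π))·e^{−d₁²/2} = 0.283967
ν = S·φ(d₁)·√T = 88.269658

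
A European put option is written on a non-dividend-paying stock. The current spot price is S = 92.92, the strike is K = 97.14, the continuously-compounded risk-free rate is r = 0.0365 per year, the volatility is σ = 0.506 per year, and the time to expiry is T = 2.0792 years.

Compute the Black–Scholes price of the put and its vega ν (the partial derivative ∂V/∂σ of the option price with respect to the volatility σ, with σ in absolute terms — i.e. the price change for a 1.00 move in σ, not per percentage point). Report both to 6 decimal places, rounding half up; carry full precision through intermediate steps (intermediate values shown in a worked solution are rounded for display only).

price = 24.632408
ν = 49.184544

σ√T = 0.506·√2.0792 = 0.729623
d₁ = (ln(S/K) + (r+σ²/2)T) / (σ√T) = (ln(92.92/97.14) + (0.0365+0.506²/2)·2.0792) / 0.729623 = (-0.044414 + 0.342066) / 0.729623 = 0.407952
d₂ = d₁ − σ√T = 0.407952 − 0.729623 = -0.321671
e^{−rT} = e^{−0.0365·2.0792} = 0.926917
N(−d₁) = 0.341654,  N(−d₂) = 0.626149
Put price V = K·e^{−rT}·N(−d₂) − S·N(−d₁) = 56.378929 − 31.746521 = 24.632408
φ(d₁) = (1/√(2π))·e^{−d₁²/2} = 0.367089
ν = S·φ(d₁)·√T = 49.184544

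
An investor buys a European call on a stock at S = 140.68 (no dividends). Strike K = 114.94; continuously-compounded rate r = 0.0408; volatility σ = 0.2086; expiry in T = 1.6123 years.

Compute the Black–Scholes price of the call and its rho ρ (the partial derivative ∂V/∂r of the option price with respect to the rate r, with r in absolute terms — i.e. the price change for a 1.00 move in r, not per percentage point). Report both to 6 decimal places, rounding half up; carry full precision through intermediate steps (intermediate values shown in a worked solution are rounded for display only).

price = 35.700412
ρ = 140.595213

σ√T = 0.2086·√1.6123 = 0.264873
d₁ = (ln(S/K) + (r+σ²/2)T) / (σ√T) = (ln(140.68/114.94) + (0.0408+0.2086²/2)·1.6123) / 0.264873 = (0.202078 + 0.100861) / 0.264873 = 1.143712
d₂ = d₁ − σ√T = 1.143712 − 0.264873 = 0.878840
e^{−rT} = e^{−0.0408·1.6123} = 0.936335
N(d₁) = 0.873629,  N(d₂) = 0.810256
Call price V = S·N(d₁) − K·e^{−rT}·N(d₂) = 122.902058 − 87.201646 = 35.700412
ρ = K·T·e^{−rT}·N(d₂) = 140.595213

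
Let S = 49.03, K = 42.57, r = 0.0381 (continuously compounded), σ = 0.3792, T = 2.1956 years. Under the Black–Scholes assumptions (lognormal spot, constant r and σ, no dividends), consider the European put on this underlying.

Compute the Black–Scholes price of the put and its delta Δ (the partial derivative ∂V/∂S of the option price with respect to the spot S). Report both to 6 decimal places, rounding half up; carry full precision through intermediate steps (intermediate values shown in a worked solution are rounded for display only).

σ√T = 0.3792·√2.1956 = 0.561882
d₁ = (ln(S/K) + (r+σ²/2)T) / (σ√T) = (ln(49.03/42.57) + (0.0381+0.3792²/2)·2.1956) / 0.561882 = (0.141283 + 0.241508) / 0.561882 = 0.681265
d₂ = d₁ − σ√T = 0.681265 − 0.561882 = 0.119383
e^{−rT} = e^{−0.0381·2.1956} = 0.919751
N(−d₁) = 0.247852,  N(−d₂) = 0.452486
Put price V = K·e^{−rT}·N(−d₂) − S·N(−d₁) = 17.716537 − 12.152176 = 5.564361
Δ = −N(−d₁) = -0.247852

price = 5.564361
Δ = -0.247852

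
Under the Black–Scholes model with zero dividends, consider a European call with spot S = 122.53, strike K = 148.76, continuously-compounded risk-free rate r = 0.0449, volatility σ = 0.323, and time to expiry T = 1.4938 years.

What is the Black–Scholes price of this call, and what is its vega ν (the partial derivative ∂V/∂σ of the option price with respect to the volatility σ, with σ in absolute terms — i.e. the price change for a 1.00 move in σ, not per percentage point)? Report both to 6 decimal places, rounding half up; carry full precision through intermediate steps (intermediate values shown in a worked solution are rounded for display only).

price = 13.213647
ν = 59.286469

σ√T = 0.323·√1.4938 = 0.394774
d₁ = (ln(S/K) + (r+σ²/2)T) / (σ√T) = (ln(122.53/148.76) + (0.0449+0.323²/2)·1.4938) / 0.394774 = (-0.193978 + 0.144995) / 0.394774 = -0.124080
d₂ = d₁ − σ√T = -0.124080 − 0.394774 = -0.518854
e^{−rT} = e^{−0.0449·1.4938} = 0.935128
N(d₁) = 0.450626,  N(d₂) = 0.301931
Call price V = S·N(d₁) − K·e^{−rT}·N(d₂) = 55.215219 − 42.001573 = 13.213647
φ(d₁) = (1/√(2π))·e^{−d₁²/2} = 0.395883
ν = S·φ(d₁)·√T = 59.286469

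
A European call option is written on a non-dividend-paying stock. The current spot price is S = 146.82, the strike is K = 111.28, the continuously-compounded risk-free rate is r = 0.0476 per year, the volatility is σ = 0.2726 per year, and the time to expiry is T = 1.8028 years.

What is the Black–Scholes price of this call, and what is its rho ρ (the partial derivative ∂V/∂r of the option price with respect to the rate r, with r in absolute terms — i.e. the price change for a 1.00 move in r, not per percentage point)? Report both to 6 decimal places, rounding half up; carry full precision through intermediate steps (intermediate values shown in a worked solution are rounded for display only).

price = 48.444751
ρ = 145.572717

σ√T = 0.2726·√1.8028 = 0.366016
d₁ = (ln(S/K) + (r+σ²/2)T) / (σ√T) = (ln(146.82/111.28) + (0.0476+0.2726²/2)·1.8028) / 0.366016 = (0.277158 + 0.152797) / 0.366016 = 1.174690
d₂ = d₁ − σ√T = 1.174690 − 0.366016 = 0.808674
e^{−rT} = e^{−0.0476·1.8028} = 0.917766
N(d₁) = 0.879941,  N(d₂) = 0.790649
Call price V = S·N(d₁) − K·e^{−rT}·N(d₂) = 129.192874 − 80.748123 = 48.444751
ρ = K·T·e^{−rT}·N(d₂) = 145.572717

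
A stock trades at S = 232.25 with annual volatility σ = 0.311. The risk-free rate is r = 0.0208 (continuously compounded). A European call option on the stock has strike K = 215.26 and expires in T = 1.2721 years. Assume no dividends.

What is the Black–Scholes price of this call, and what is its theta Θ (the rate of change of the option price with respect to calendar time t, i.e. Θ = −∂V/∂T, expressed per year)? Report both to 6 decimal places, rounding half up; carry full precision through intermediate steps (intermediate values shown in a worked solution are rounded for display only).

price = 43.353447
Θ = -13.835114

σ√T = 0.311·√1.2721 = 0.350769
d₁ = (ln(S/K) + (r+σ²/2)T) / (σ√T) = (ln(232.25/215.26) + (0.0208+0.311²/2)·1.2721) / 0.350769 = (0.075968 + 0.087979) / 0.350769 = 0.467393
d₂ = d₁ − σ√T = 0.467393 − 0.350769 = 0.116624
e^{−rT} = e^{−0.0208·1.2721} = 0.973887
N(d₁) = 0.679891,  N(d₂) = 0.546421
Call price V = S·N(d₁) − K·e^{−rT}·N(d₂) = 157.904587 − 114.551140 = 43.353447
φ(d₁) = (1/√(2π))·e^{−d₁²/2} = 0.357662
Θ = −S·φ(d₁)·σ/(2√T) − r·K·e^{−rT}·N(d₂) = −11.452450 − 2.382664 = -13.835114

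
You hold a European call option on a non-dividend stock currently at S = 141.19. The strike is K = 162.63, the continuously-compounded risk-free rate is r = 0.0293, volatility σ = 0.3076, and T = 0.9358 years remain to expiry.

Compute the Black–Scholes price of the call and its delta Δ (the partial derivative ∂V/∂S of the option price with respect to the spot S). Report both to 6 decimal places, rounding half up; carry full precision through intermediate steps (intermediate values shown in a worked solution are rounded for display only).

price = 10.457702
Δ = 0.407426

σ√T = 0.3076·√0.9358 = 0.297562
d₁ = (ln(S/K) + (r+σ²/2)T) / (σ√T) = (ln(141.19/162.63) + (0.0293+0.3076²/2)·0.9358) / 0.297562 = (-0.141371 + 0.071691) / 0.297562 = -0.234171
d₂ = d₁ − σ√T = -0.234171 − 0.297562 = -0.531734
e^{−rT} = e^{−0.0293·0.9358} = 0.972954
N(d₁) = 0.407426,  N(d₂) = 0.297455
Call price V = S·N(d₁) − K·e^{−rT}·N(d₂) = 57.524468 − 47.066766 = 10.457702
Δ = N(d₁) = 0.407426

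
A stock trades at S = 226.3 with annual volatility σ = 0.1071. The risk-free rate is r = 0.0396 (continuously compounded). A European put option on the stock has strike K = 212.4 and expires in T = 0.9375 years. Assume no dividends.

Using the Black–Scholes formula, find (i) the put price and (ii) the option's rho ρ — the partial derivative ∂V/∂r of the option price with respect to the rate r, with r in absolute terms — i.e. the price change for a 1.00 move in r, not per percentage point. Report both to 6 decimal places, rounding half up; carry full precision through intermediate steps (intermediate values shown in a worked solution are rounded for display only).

price = 1.968957
ρ = -34.431502

σ√T = 0.1071·√0.9375 = 0.103699
d₁ = (ln(S/K) + (r+σ²/2)T) / (σ√T) = (ln(226.3/212.4) + (0.0396+0.1071²/2)·0.9375) / 0.103699 = (0.063390 + 0.042502) / 0.103699 = 1.021147
d₂ = d₁ − σ√T = 1.021147 − 0.103699 = 0.917448
e^{−rT} = e^{−0.0396·0.9375} = 0.963556
N(−d₁) = 0.153592,  N(−d₂) = 0.179454
Put price V = K·e^{−rT}·N(−d₂) − S·N(−d₁) = 36.726936 − 34.757979 = 1.968957
ρ = −K·T·e^{−rT}·N(−d₂) = -34.431502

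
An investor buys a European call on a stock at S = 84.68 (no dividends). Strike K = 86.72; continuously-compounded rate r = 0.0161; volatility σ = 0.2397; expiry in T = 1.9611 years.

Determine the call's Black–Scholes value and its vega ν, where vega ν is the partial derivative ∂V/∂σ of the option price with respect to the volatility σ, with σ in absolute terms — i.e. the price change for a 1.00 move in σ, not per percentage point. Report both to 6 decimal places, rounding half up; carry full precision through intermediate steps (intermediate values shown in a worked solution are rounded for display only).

σ√T = 0.2397·√1.9611 = 0.335674
d₁ = (ln(S/K) + (r+σ²/2)T) / (σ√T) = (ln(84.68/86.72) + (0.0161+0.2397²/2)·1.9611) / 0.335674 = (-0.023805 + 0.087912) / 0.335674 = 0.190980
d₂ = d₁ − σ√T = 0.190980 − 0.335674 = -0.144694
e^{−rT} = e^{−0.0161·1.9611} = 0.968920
N(d₁) = 0.575730,  N(d₂) = 0.442476
Call price V = S·N(d₁) − K·e^{−rT}·N(d₂) = 48.752777 − 37.178943 = 11.573834
φ(d₁) = (1/√(2π))·e^{−d₁²/2} = 0.391733
ν = S·φ(d₁)·√T = 46.453737

price = 11.573834
ν = 46.453737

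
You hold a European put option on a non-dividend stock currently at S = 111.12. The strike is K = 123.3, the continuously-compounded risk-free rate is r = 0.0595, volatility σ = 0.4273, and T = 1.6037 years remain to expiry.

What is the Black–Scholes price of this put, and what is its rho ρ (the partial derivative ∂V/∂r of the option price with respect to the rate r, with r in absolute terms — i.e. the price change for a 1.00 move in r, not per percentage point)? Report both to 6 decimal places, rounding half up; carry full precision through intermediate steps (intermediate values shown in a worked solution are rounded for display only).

price = 24.283105
ρ = -110.131847

σ√T = 0.4273·√1.6037 = 0.541121
d₁ = (ln(S/K) + (r+σ²/2)T) / (σ√T) = (ln(111.12/123.3) + (0.0595+0.4273²/2)·1.6037) / 0.541121 = (-0.104010 + 0.241826) / 0.541121 = 0.254687
d₂ = d₁ − σ√T = 0.254687 − 0.541121 = -0.286434
e^{−rT} = e^{−0.0595·1.6037} = 0.908991
N(−d₁) = 0.399482,  N(−d₂) = 0.612727
Put price V = K·e^{−rT}·N(−d₂) − S·N(−d₁) = 68.673597 − 44.390492 = 24.283105
ρ = −K·T·e^{−rT}·N(−d₂) = -110.131847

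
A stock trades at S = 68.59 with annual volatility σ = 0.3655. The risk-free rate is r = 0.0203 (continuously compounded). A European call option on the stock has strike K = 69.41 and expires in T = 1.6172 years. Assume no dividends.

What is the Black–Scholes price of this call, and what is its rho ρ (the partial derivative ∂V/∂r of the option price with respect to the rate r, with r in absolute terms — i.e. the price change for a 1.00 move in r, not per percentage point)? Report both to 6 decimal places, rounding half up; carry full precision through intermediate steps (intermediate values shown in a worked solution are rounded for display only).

σ√T = 0.3655·√1.6172 = 0.464803
d₁ = (ln(S/K) + (r+σ²/2)T) / (σ√T) = (ln(68.59/69.41) + (0.0203+0.3655²/2)·1.6172) / 0.464803 = (-0.011884 + 0.140850) / 0.464803 = 0.277464
d₂ = d₁ − σ√T = 0.277464 − 0.464803 = -0.187340
e^{−rT} = e^{−0.0203·1.6172} = 0.967704
N(d₁) = 0.609288,  N(d₂) = 0.425697
Call price V = S·N(d₁) − K·e^{−rT}·N(d₂) = 41.791060 − 28.593365 = 13.197695
ρ = K·T·e^{−rT}·N(d₂) = 46.241190

price = 13.197695
ρ = 46.241190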